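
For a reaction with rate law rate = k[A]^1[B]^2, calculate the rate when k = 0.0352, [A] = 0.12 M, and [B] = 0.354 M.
0.0005293 M/s

rate = k·[A]^1·[B]^2 = 0.0352·(0.12)^1·(0.354)^2 = 0.0352·0.12·0.125316 = 0.0005293 M/s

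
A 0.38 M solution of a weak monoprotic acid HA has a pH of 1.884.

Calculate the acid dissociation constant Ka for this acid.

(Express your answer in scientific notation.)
K_a = 4.65e-04

[H⁺] = 10^(−pH) = 10^(−1.884) = 1.306e-02 M. For HA ⇌ H⁺ + A⁻, Ka = x²/(C − x) = (1.306e-02)²/(0.38 − 1.306e-02) = 4.65e-04.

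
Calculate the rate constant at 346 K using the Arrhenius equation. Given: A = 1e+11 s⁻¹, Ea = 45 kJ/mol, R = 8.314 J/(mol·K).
1.61e+04 s⁻¹

k = A·exp(-Ea/(R·T)) = 1e+11·exp(-45000/(8.314·346)) = 1e+11·exp(-15.6432) = 1e+11·1.6078e-07 = 1.61e+04 s⁻¹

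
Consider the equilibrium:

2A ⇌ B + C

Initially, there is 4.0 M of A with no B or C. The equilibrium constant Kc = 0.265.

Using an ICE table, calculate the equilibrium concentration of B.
[B] = 1.015 M

ICE: [A] = 4.0 − 2x, [B] = [C] = x.
Kc = x²/(4.0 − 2x)² = 0.265 ⇒ √Kc = x/(4.0 − 2x).
x = √0.265·4.0/(1 + 2√0.265) = 0.51478·4.0/2.0296 = 1.0146.
[B] = x = 1.015 M.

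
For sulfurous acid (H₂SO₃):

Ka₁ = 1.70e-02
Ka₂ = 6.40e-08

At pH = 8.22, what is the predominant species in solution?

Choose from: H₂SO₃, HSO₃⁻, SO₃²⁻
SO₃²⁻

pKa1 = 1.77, pKa2 = 7.19. Each pKa is the crossover between adjacent species; pH = 8.22 lies in the region where SO₃²⁻ predominates.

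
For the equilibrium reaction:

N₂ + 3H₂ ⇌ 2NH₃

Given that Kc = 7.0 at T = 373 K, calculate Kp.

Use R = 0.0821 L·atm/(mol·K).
K_p = 0.0075

Δn = (moles gaseous products) − (moles gaseous reactants) = -2
T = 373 K; RT = 0.0821 × 373 = 30.6233
Kp = Kc·(RT)^Δn = 7.0 × (30.6233)^-2 = 7.0 × 0.00106634 = 0.0075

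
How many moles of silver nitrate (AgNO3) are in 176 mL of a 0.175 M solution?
Moles = Molarity × Volume (L)
Moles = 0.175 M × 0.176 L = 0.0308 mol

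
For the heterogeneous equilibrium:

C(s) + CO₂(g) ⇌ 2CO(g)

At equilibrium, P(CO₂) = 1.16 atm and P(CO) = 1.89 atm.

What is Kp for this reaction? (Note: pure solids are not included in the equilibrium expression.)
K_p = 3.079

Solid C is excluded.
Kp = P(CO)²/P(CO₂) = (1.89)²/1.16 = 3.572/1.16 = 3.079.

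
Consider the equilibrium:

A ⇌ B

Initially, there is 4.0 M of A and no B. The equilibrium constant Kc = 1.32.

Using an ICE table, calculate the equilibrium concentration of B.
[B] = 2.276 M

ICE: [A] = 4.0 − x, [B] = x.
Kc = x/(4.0 − x) = 1.32 ⇒ x = 1.32·4.0/(1 + 1.32) = 5.28/2.32 = 2.276.
[B] = x = 2.276 M.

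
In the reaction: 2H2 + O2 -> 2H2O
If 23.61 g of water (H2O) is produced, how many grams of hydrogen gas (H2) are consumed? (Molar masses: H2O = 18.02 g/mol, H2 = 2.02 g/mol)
Moles of H2O = 23.61 g ÷ 18.02 g/mol = 1.31021 mol
Mole ratio: 2 mol H2 / 2 mol H2O
Moles of H2 = 1.31021 × (2/2) = 1.31021 mol
Mass of H2 = 1.31021 mol × 2.02 g/mol = 2.647 g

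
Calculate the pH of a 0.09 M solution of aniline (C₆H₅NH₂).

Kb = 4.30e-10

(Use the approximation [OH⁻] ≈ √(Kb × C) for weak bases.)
pH = 8.79

[OH⁻] = √(Kb × C) = √(4.30e-10 × 0.09) = 6.2209e-06. pOH = 5.21, pH = 14 - pOH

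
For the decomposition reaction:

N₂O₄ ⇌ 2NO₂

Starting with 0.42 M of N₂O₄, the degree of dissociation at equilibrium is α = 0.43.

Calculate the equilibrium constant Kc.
K_c = 0.5450

x = α·[A]₀ = 0.43 × 0.42 = 0.1806 M dissociated.
At eq: [N₂O₄] = 0.42 − 0.1806 = 0.2394 M; [NO₂] = 2x = 0.3612 M.
Kc = [NO₂]²/[N₂O₄] = (0.3612)²/0.2394 = 0.545.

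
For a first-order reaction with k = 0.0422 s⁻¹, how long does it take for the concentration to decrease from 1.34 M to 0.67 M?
16.43 s

From ln[A] = ln[A]₀ - k·t: t = ln([A]₀/[A])/k = ln(1.34/0.67)/0.0422 = ln(2.0000)/0.0422 = 0.6931/0.0422 = 16.43 s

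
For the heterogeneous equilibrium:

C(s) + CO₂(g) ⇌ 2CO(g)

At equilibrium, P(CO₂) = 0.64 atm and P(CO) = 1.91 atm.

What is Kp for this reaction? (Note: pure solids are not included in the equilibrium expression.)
K_p = 5.700

Solid C is excluded.
Kp = P(CO)²/P(CO₂) = (1.91)²/0.64 = 3.648/0.64 = 5.700.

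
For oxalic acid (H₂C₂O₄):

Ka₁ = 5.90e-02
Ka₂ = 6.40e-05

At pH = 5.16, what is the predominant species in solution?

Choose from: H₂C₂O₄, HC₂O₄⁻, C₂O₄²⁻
C₂O₄²⁻

pKa1 = 1.23, pKa2 = 4.19. Each pKa is the crossover between adjacent species; pH = 5.16 lies in the region where C₂O₄²⁻ predominates.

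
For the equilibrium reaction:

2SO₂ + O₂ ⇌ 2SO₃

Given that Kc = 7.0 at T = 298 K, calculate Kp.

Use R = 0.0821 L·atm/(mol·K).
K_p = 0.2861

Δn = (moles gaseous products) − (moles gaseous reactants) = -1
T = 298 K; RT = 0.0821 × 298 = 24.4658
Kp = Kc·(RT)^Δn = 7.0 × (24.4658)^-1 = 7.0 × 0.0408734 = 0.2861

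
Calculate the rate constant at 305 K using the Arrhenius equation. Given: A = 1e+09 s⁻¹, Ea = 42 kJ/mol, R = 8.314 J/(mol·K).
6.41e+01 s⁻¹

k = A·exp(-Ea/(R·T)) = 1e+09·exp(-42000/(8.314·305)) = 1e+09·exp(-16.5630) = 1e+09·6.4088e-08 = 6.41e+01 s⁻¹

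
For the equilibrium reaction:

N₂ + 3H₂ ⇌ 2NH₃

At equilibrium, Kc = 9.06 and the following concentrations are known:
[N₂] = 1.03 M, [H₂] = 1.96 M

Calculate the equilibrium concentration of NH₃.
[NH₃] = 8.3824 M

Kc = ([NH₃]^2) / ([N₂] × [H₂]^3) = 9.06
[NH₃]^2 = Kc · (reactant terms)/(other product terms) = 9.06 · 7.7554 / 1 = 70.264
[NH₃] = (70.264)^(1/2) = 8.3824 M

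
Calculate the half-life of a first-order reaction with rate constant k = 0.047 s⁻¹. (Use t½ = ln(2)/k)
14.75 s

t½ = ln(2)/k = 0.6931/0.047 = 14.75 s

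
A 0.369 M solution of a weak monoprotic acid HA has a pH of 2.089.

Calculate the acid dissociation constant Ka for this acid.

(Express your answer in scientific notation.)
K_a = 1.84e-04

[H⁺] = 10^(−pH) = 10^(−2.089) = 8.147e-03 M. For HA ⇌ H⁺ + A⁻, Ka = x²/(C − x) = (8.147e-03)²/(0.369 − 8.147e-03) = 1.84e-04.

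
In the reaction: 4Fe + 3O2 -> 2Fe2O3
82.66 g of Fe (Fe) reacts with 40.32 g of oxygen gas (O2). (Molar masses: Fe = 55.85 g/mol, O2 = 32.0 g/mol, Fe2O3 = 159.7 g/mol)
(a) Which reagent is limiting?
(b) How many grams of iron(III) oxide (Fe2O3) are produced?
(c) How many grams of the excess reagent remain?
(a) Fe, (b) 118.2 g, (c) 4.799 g

Moles of Fe = 82.66 g ÷ 55.85 g/mol = 1.48004 mol
Moles of O2 = 40.32 g ÷ 32.0 g/mol = 1.26 mol
Moles ÷ coefficient: Fe: 1.48004/4 = 0.37, O2: 1.26/3 = 0.42
(a) Fe has the smaller value, so Fe is the limiting reagent.
(b) Moles of Fe2O3 = 1.48004 mol Fe × (2/4) = 0.740018 mol; mass = 0.740018 mol × 159.7 g/mol = 118.2 g
(c) O2 consumed = 1.48004 × (3/4) = 1.11003 mol; remaining = 1.26 − 1.11003 = 0.149973 mol; mass = 0.149973 mol × 32.0 g/mol = 4.799 g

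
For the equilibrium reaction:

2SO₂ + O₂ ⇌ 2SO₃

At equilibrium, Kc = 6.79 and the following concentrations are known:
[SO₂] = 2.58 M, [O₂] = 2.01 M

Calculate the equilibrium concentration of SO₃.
[SO₃] = 9.5313 M

Kc = ([SO₃]^2) / ([SO₂]^2 × [O₂]) = 6.79
[SO₃]^2 = Kc · (reactant terms)/(other product terms) = 6.79 · 13.379 / 1 = 90.846
[SO₃] = (90.846)^(1/2) = 9.5313 M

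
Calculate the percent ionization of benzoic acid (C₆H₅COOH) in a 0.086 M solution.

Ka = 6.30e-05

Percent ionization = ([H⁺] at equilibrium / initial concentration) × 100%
Percent ionization = 2.67%

Let x = [H⁺]. Ka = x²/(C - x) ⇒ x² + (6.30e-05)x - (6.30e-05)(0.086) = 0. x = 2.2964e-03. Percent = (2.2964e-03/0.086) × 100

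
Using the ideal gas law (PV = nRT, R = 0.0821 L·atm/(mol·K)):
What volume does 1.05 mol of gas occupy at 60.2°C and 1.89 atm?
T = 60.2°C + 273.15 = 333.35 K
V = nRT/P = (1.05 × 0.0821 × 333.35) / 1.89
V = 15.20 L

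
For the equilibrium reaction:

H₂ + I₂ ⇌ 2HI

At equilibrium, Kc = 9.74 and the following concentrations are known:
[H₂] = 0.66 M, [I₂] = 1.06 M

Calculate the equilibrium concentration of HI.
[HI] = 2.6104 M

Kc = ([HI]^2) / ([H₂] × [I₂]) = 9.74
[HI]^2 = Kc · (reactant terms)/(other product terms) = 9.74 · 0.6996 / 1 = 6.8141
[HI] = (6.8141)^(1/2) = 2.6104 M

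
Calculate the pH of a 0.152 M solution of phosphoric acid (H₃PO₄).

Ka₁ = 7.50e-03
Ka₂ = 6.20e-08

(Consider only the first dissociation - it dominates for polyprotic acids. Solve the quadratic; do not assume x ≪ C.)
pH = 1.52

x² + Ka₁·x − Ka₁·C = 0 with Ka₁ = 7.50e-03, C = 0.152.
x = (−Ka₁ + √(Ka₁² + 4·Ka₁·C))/2 = 3.0221e-02 M, so pH = 1.52.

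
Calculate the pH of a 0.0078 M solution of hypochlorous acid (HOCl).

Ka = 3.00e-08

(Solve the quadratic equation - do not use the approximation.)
pH = 4.82

x² + Ka×x - Ka×C = 0. Using quadratic formula: [H⁺] = 1.5282e-05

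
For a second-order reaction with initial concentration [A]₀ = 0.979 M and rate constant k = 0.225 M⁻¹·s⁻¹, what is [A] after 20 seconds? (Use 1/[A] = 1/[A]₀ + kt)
0.1811 M

1/[A] = 1/[A]₀ + k·t = 1/0.979 + (0.225)·(20) = 1.0215 + 4.5000 = 5.5215
[A] = 1/5.5215 = 0.1811 M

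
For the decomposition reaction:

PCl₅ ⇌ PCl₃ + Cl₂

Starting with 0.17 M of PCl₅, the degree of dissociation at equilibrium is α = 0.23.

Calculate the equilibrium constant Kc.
K_c = 0.0117

x = α·[A]₀ = 0.23 × 0.17 = 0.0391 M dissociated.
At eq: [PCl₅] = 0.17 − 0.0391 = 0.1309 M; [PCl₃] = [Cl₂] = x = 0.0391 M.
Kc = [PCl₃][Cl₂]/[PCl₅] = (0.0391)²/0.1309 = 0.01168.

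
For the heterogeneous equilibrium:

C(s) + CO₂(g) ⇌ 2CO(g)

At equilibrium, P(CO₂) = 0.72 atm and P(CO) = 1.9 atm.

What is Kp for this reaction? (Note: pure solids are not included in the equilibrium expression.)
K_p = 5.014

Solid C is excluded.
Kp = P(CO)²/P(CO₂) = (1.9)²/0.72 = 3.61/0.72 = 5.014.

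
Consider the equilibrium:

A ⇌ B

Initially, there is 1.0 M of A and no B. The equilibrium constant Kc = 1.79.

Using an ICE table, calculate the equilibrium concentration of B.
[B] = 0.642 M

ICE: [A] = 1.0 − x, [B] = x.
Kc = x/(1.0 − x) = 1.79 ⇒ x = 1.79·1.0/(1 + 1.79) = 1.79/2.79 = 0.6416.
[B] = x = 0.642 M.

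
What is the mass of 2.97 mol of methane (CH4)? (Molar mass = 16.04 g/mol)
Mass = 2.97 mol × 16.04 g/mol = 47.64 g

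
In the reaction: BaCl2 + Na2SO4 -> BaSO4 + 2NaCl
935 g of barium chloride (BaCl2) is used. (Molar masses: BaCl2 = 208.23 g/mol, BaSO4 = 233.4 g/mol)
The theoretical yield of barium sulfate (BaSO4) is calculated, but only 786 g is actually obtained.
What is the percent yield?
Moles of BaCl2 = 935 g ÷ 208.23 g/mol = 4.49023 mol
Mole ratio: 1 mol BaSO4 / 1 mol BaCl2
Moles of BaSO4 = 4.49023 × (1/1) = 4.49023 mol
Theoretical yield = 4.49023 mol × 233.4 g/mol = 1048 g
Actual yield = 786 g
Percent yield = (786 / 1048) × 100% = 75.0%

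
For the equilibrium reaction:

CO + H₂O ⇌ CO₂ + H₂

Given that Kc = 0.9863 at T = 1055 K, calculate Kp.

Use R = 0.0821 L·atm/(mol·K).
K_p = 0.9863

Δn = (moles gaseous products) − (moles gaseous reactants) = 0
T = 1055 K; RT = 0.0821 × 1055 = 86.6155
Kp = Kc·(RT)^Δn = 0.9863 × (86.6155)^0 = 0.9863 × 1 = 0.9863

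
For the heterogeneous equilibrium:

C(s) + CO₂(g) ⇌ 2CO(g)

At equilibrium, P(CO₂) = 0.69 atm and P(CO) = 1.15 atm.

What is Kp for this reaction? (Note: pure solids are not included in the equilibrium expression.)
K_p = 1.917

Solid C is excluded.
Kp = P(CO)²/P(CO₂) = (1.15)²/0.69 = 1.322/0.69 = 1.917.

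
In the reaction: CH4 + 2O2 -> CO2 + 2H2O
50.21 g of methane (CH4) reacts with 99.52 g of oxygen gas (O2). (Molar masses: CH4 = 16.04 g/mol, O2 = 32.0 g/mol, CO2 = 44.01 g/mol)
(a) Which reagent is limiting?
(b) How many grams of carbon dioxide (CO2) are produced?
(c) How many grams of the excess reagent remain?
(a) O2, (b) 68.44 g, (c) 25.27 g

Moles of CH4 = 50.21 g ÷ 16.04 g/mol = 3.1303 mol
Moles of O2 = 99.52 g ÷ 32.0 g/mol = 3.11 mol
Moles ÷ coefficient: CH4: 3.1303/1 = 3.13, O2: 3.11/2 = 1.555
(a) O2 has the smaller value, so O2 is the limiting reagent.
(b) Moles of CO2 = 3.11 mol O2 × (1/2) = 1.555 mol; mass = 1.555 mol × 44.01 g/mol = 68.44 g
(c) CH4 consumed = 3.11 × (1/2) = 1.555 mol; remaining = 3.1303 − 1.555 = 1.5753 mol; mass = 1.5753 mol × 16.04 g/mol = 25.27 g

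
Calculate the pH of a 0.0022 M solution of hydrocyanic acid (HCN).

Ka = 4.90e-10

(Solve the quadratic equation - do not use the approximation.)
pH = 5.98

x² + Ka×x - Ka×C = 0. Using quadratic formula: [H⁺] = 1.0380e-06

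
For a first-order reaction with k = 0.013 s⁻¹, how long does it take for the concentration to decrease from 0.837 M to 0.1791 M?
118.61 s

From ln[A] = ln[A]₀ - k·t: t = ln([A]₀/[A])/k = ln(0.837/0.1791)/0.013 = ln(4.6734)/0.013 = 1.5419/0.013 = 118.61 s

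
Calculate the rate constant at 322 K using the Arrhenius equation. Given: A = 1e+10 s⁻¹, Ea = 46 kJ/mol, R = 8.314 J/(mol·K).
3.45e+02 s⁻¹

k = A·exp(-Ea/(R·T)) = 1e+10·exp(-46000/(8.314·322)) = 1e+10·exp(-17.1827) = 1e+10·3.4486e-08 = 3.45e+02 s⁻¹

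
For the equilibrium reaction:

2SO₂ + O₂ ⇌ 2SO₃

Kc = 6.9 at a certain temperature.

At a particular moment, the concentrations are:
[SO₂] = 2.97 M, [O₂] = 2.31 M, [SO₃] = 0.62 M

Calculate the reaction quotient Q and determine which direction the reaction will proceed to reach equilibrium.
Q = 0.019, Q < K, reaction proceeds forward (toward products)

Q = ([SO₃]^2) / ([SO₂]^2 × [O₂])
  = ((0.62)^2) / ((2.97)^2·(2.31)) = 0.3844/20.376 = 0.01887
Since Q = 0.01887 < Kc = 6.9, the reaction proceeds forward (toward products) to reach equilibrium.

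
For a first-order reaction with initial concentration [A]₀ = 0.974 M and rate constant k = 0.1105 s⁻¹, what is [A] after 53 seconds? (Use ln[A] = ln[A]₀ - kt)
0.0028 M

ln[A] = ln[A]₀ - k·t = ln(0.974) - (0.1105)·(53) = -0.0263 - 5.8565 = -5.8828
[A] = e^(-5.8828) = 0.0028 M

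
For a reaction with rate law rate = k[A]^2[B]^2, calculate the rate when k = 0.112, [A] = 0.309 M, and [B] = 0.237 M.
0.0006007 M/s

rate = k·[A]^2·[B]^2 = 0.112·(0.309)^2·(0.237)^2 = 0.112·0.095481·0.056169 = 0.0006007 M/s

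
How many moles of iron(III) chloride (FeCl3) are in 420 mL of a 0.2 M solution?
Moles = Molarity × Volume (L)
Moles = 0.2 M × 0.42 L = 0.084 mol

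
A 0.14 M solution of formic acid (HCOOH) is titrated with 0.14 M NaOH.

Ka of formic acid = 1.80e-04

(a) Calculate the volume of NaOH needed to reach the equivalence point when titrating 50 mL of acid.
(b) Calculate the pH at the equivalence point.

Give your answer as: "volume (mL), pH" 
V = 50.0 mL, pH = 8.29

(a) At equivalence: moles acid = moles base.
moles acid = 0.14 × 0.05 = 0.007 mol; V_NaOH = 0.007/0.14 = 0.05 L = 50.0 mL.
(b) At equivalence, all acid → conjugate base A⁻ at [A⁻] = 0.007/0.1 = 0.07 M.
Kb = Kw/Ka = 1.0e-14/1.80e-04 = 5.556e-11; [OH⁻] = √(Kb·[A⁻]) = 1.972e-06; pOH = 5.71; pH = 14 − pOH = 8.29.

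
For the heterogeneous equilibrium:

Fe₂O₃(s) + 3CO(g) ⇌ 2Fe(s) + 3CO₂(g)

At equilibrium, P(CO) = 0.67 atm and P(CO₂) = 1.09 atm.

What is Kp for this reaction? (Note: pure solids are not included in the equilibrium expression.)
K_p = 4.306

Solids (Fe₂O₃, Fe) are excluded.
Kp = P(CO₂)³/P(CO)³ = (1.09)³/(0.67)³ = 1.295/0.3008 = 4.306.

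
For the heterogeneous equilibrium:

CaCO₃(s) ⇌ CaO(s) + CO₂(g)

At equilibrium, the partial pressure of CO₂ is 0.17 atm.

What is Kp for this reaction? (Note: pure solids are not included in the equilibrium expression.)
K_p = 0.17

Solids (CaCO₃, CaO) have activity 1 and are excluded.
Kp = P(CO₂) = 0.17.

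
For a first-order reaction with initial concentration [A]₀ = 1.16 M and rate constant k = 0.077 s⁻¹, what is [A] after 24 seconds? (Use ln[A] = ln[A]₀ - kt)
0.1828 M

ln[A] = ln[A]₀ - k·t = ln(1.16) - (0.077)·(24) = 0.1484 - 1.8480 = -1.6996
[A] = e^(-1.6996) = 0.1828 M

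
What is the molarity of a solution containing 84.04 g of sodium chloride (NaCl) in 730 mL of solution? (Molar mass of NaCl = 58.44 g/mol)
Moles of NaCl = 84.04 g ÷ 58.44 g/mol = 1.43806 mol
Volume = 730 mL = 0.73 L
Molarity = 1.43806 mol ÷ 0.73 L = 1.97 M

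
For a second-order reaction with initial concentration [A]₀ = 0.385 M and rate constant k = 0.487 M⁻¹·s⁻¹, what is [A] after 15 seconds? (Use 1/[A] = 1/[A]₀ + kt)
0.1010 M

1/[A] = 1/[A]₀ + k·t = 1/0.385 + (0.487)·(15) = 2.5974 + 7.3050 = 9.9024
[A] = 1/9.9024 = 0.1010 M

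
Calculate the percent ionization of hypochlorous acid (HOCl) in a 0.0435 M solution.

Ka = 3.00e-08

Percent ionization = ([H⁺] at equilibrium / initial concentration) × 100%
Percent ionization = 0.083%

Let x = [H⁺]. Ka = x²/(C - x) ⇒ x² + (3.00e-08)x - (3.00e-08)(0.0435) = 0. x = 3.6110e-05. Percent = (3.6110e-05/0.0435) × 100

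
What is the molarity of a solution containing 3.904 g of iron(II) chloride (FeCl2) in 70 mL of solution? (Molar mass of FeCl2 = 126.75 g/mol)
Moles of FeCl2 = 3.904 g ÷ 126.75 g/mol = 0.0308008 mol
Volume = 70 mL = 0.07 L
Molarity = 0.0308008 mol ÷ 0.07 L = 0.44 M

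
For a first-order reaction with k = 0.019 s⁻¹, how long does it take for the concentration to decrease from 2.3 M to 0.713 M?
61.64 s

From ln[A] = ln[A]₀ - k·t: t = ln([A]₀/[A])/k = ln(2.3/0.713)/0.019 = ln(3.2258)/0.019 = 1.1712/0.019 = 61.64 s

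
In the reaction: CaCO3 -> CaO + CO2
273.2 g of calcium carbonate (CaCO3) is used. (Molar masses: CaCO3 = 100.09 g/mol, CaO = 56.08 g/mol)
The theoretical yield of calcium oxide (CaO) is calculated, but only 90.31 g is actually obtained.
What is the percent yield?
Moles of CaCO3 = 273.2 g ÷ 100.09 g/mol = 2.72954 mol
Mole ratio: 1 mol CaO / 1 mol CaCO3
Moles of CaO = 2.72954 × (1/1) = 2.72954 mol
Theoretical yield = 2.72954 mol × 56.08 g/mol = 153.07 g
Actual yield = 90.31 g
Percent yield = (90.31 / 153.07) × 100% = 59.0%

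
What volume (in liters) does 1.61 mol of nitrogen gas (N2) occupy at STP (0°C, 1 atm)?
At STP, 1 mol of gas occupies 22.4 L
Volume = 1.61 mol × 22.4 L/mol = 36.06 L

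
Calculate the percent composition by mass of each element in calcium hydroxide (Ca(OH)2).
Ca: 54.09%, O: 43.18%, H: 2.72%

Molar mass of Ca(OH)2 = 74.1 g/mol
% Ca = (1 × 40.08) / 74.1 × 100% = 40.08 / 74.1 × 100% = 54.09%
% O = (2 × 16.0) / 74.1 × 100% = 32 / 74.1 × 100% = 43.18%
% H = (2 × 1.008) / 74.1 × 100% = 2.016 / 74.1 × 100% = 2.72%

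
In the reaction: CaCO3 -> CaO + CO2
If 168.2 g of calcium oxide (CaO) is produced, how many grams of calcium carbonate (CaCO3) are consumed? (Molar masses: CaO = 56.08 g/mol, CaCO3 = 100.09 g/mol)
Moles of CaO = 168.2 g ÷ 56.08 g/mol = 2.99929 mol
Mole ratio: 1 mol CaCO3 / 1 mol CaO
Moles of CaCO3 = 2.99929 × (1/1) = 2.99929 mol
Mass of CaCO3 = 2.99929 mol × 100.09 g/mol = 300.2 g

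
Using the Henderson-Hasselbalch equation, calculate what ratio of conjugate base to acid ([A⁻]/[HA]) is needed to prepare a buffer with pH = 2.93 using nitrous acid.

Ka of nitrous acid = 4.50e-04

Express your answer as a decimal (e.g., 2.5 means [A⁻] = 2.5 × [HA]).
[A⁻]/[HA] = 0.383

pKa = −log(4.50e-04) = 3.3468. pH = pKa + log([A⁻]/[HA]). 2.93 = 3.3468 + log(ratio). log(ratio) = 2.93 − 3.3468 = -0.4168. ratio = 10^(-0.4168) = 0.383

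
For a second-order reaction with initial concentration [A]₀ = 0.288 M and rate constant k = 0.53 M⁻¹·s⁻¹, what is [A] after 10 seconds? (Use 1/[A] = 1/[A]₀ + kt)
0.1140 M

1/[A] = 1/[A]₀ + k·t = 1/0.288 + (0.53)·(10) = 3.4722 + 5.3000 = 8.7722
[A] = 1/8.7722 = 0.1140 M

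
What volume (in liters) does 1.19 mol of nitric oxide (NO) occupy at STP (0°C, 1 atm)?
At STP, 1 mol of gas occupies 22.4 L
Volume = 1.19 mol × 22.4 L/mol = 26.66 L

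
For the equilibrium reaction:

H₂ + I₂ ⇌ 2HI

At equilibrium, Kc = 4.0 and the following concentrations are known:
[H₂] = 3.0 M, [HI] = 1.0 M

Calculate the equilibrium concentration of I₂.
[I₂] = 0.0833 M

Kc = ([HI]^2) / ([H₂] × [I₂]) = 4.0
[I₂]^1 = (product terms)/(Kc · other reactant terms) = 1 / (4.0 · 3) = 0.083333
[I₂] = 0.0833 M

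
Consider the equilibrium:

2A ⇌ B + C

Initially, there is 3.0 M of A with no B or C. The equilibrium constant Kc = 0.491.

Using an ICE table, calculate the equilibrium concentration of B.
[B] = 0.875 M

ICE: [A] = 3.0 − 2x, [B] = [C] = x.
Kc = x²/(3.0 − 2x)² = 0.491 ⇒ √Kc = x/(3.0 − 2x).
x = √0.491·3.0/(1 + 2√0.491) = 0.70071·3.0/2.4014 = 0.87537.
[B] = x = 0.875 M.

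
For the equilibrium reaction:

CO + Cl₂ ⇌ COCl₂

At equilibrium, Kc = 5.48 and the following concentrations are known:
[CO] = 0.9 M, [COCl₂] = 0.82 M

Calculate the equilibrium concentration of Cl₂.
[Cl₂] = 0.1663 M

Kc = ([COCl₂]) / ([CO] × [Cl₂]) = 5.48
[Cl₂]^1 = (product terms)/(Kc · other reactant terms) = 0.82 / (5.48 · 0.9) = 0.16626
[Cl₂] = 0.1663 M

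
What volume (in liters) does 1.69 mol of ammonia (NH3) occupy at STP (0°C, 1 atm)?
At STP, 1 mol of gas occupies 22.4 L
Volume = 1.69 mol × 22.4 L/mol = 37.86 L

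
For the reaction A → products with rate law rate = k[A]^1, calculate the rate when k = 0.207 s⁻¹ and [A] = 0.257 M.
0.0532 M/s

rate = k·[A]^1 = 0.207·(0.257)^1 = 0.207·0.257 = 0.0532 M/s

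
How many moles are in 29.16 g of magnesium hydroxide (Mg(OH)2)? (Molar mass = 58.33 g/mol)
Moles = 29.16 g ÷ 58.33 g/mol = 0.4999 mol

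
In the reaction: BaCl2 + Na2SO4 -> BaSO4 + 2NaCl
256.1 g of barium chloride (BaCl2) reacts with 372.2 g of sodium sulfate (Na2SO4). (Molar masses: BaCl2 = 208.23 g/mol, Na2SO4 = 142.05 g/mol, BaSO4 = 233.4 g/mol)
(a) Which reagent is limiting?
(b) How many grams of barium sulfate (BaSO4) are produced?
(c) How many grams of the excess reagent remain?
(a) BaCl2, (b) 287.1 g, (c) 197.5 g

Moles of BaCl2 = 256.1 g ÷ 208.23 g/mol = 1.22989 mol
Moles of Na2SO4 = 372.2 g ÷ 142.05 g/mol = 2.6202 mol
Moles ÷ coefficient: BaCl2: 1.22989/1 = 1.23, Na2SO4: 2.6202/1 = 2.62
(a) BaCl2 has the smaller value, so BaCl2 is the limiting reagent.
(b) Moles of BaSO4 = 1.22989 mol BaCl2 × (1/1) = 1.22989 mol; mass = 1.22989 mol × 233.4 g/mol = 287.1 g
(c) Na2SO4 consumed = 1.22989 × (1/1) = 1.22989 mol; remaining = 2.6202 − 1.22989 = 1.39031 mol; mass = 1.39031 mol × 142.05 g/mol = 197.5 g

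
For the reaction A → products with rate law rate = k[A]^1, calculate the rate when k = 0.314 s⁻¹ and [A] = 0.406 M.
0.1275 M/s

rate = k·[A]^1 = 0.314·(0.406)^1 = 0.314·0.406 = 0.1275 M/s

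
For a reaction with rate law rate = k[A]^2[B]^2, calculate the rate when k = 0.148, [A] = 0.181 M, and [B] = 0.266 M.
0.0003431 M/s

rate = k·[A]^2·[B]^2 = 0.148·(0.181)^2·(0.266)^2 = 0.148·0.032761·0.070756 = 0.0003431 M/s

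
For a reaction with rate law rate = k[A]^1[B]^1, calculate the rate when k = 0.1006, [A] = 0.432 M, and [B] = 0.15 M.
0.006519 M/s

rate = k·[A]^1·[B]^1 = 0.1006·(0.432)^1·(0.15)^1 = 0.1006·0.432·0.15 = 0.006519 M/s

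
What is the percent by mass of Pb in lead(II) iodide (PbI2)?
Mass of Pb in formula = 207.2 × 1 = 207.2 g/mol
Molar mass = 461.0 g/mol
% Pb = (207.2/461.0) × 100% = 44.95%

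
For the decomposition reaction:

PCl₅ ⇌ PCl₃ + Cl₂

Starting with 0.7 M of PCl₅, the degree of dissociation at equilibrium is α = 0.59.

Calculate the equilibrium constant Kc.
K_c = 0.5943

x = α·[A]₀ = 0.59 × 0.7 = 0.413 M dissociated.
At eq: [PCl₅] = 0.7 − 0.413 = 0.287 M; [PCl₃] = [Cl₂] = x = 0.413 M.
Kc = [PCl₃][Cl₂]/[PCl₅] = (0.413)²/0.287 = 0.5943.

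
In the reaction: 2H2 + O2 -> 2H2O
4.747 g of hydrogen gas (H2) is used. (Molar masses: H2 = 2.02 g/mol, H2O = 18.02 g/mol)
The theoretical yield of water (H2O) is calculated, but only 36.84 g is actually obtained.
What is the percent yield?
Moles of H2 = 4.747 g ÷ 2.02 g/mol = 2.35 mol
Mole ratio: 2 mol H2O / 2 mol H2
Moles of H2O = 2.35 × (2/2) = 2.35 mol
Theoretical yield = 2.35 mol × 18.02 g/mol = 42.347 g
Actual yield = 36.84 g
Percent yield = (36.84 / 42.347) × 100% = 87.0%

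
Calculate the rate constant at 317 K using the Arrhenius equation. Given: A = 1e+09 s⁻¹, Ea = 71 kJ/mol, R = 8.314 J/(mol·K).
2.00e-03 s⁻¹

k = A·exp(-Ea/(R·T)) = 1e+09·exp(-71000/(8.314·317)) = 1e+09·exp(-26.9395) = 1e+09·1.9968e-12 = 2.00e-03 s⁻¹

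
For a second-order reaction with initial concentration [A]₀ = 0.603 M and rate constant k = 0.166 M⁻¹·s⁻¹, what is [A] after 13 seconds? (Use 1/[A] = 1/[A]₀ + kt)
0.2620 M

1/[A] = 1/[A]₀ + k·t = 1/0.603 + (0.166)·(13) = 1.6584 + 2.1580 = 3.8164
[A] = 1/3.8164 = 0.2620 M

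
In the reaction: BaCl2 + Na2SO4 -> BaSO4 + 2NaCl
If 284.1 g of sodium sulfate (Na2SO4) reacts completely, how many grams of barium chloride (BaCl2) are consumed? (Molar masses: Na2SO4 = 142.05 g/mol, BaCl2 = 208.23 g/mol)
Moles of Na2SO4 = 284.1 g ÷ 142.05 g/mol = 2 mol
Mole ratio: 1 mol BaCl2 / 1 mol Na2SO4
Moles of BaCl2 = 2 × (1/1) = 2 mol
Mass of BaCl2 = 2 mol × 208.23 g/mol = 416.5 g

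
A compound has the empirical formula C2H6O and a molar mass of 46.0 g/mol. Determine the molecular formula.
Empirical formula mass of C2H6O = 46.07 g/mol
Multiplier = 46.0 / 46.07 ≈ 1
Molecular formula = (C2H6O) × 1 = C2H6O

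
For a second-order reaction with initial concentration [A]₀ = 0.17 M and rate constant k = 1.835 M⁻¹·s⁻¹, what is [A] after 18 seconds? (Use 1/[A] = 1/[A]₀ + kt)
0.0257 M

1/[A] = 1/[A]₀ + k·t = 1/0.17 + (1.835)·(18) = 5.8824 + 33.0300 = 38.9124
[A] = 1/38.9124 = 0.0257 M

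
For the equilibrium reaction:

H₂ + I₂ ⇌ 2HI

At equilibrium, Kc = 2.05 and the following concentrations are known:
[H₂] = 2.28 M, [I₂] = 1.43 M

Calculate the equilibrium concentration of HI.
[HI] = 2.5853 M

Kc = ([HI]^2) / ([H₂] × [I₂]) = 2.05
[HI]^2 = Kc · (reactant terms)/(other product terms) = 2.05 · 3.2604 / 1 = 6.6838
[HI] = (6.6838)^(1/2) = 2.5853 M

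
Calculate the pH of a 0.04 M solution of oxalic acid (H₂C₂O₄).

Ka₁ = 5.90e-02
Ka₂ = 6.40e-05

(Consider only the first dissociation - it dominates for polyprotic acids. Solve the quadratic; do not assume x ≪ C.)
pH = 1.56

x² + Ka₁·x − Ka₁·C = 0 with Ka₁ = 5.90e-02, C = 0.04.
x = (−Ka₁ + √(Ka₁² + 4·Ka₁·C))/2 = 2.7335e-02 M, so pH = 1.56.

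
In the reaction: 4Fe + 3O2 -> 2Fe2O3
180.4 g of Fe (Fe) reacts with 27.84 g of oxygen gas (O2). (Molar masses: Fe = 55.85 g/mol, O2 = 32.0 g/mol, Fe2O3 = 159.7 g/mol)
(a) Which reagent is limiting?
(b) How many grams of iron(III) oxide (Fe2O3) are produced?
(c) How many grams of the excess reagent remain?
(a) O2, (b) 92.63 g, (c) 115.6 g

Moles of Fe = 180.4 g ÷ 55.85 g/mol = 3.23008 mol
Moles of O2 = 27.84 g ÷ 32.0 g/mol = 0.87 mol
Moles ÷ coefficient: Fe: 3.23008/4 = 0.8075, O2: 0.87/3 = 0.29
(a) O2 has the smaller value, so O2 is the limiting reagent.
(b) Moles of Fe2O3 = 0.87 mol O2 × (2/3) = 0.58 mol; mass = 0.58 mol × 159.7 g/mol = 92.63 g
(c) Fe consumed = 0.87 × (4/3) = 1.16 mol; remaining = 3.23008 − 1.16 = 2.07008 mol; mass = 2.07008 mol × 55.85 g/mol = 115.6 g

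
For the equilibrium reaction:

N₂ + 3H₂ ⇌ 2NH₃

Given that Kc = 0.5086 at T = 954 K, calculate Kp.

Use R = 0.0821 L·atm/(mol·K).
K_p = 8.29e-05

Δn = (moles gaseous products) − (moles gaseous reactants) = -2
T = 954 K; RT = 0.0821 × 954 = 78.3234
Kp = Kc·(RT)^Δn = 0.5086 × (78.3234)^-2 = 0.5086 × 0.000163011 = 8.29e-05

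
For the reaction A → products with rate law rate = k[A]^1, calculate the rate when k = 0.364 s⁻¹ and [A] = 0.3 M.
0.1092 M/s

rate = k·[A]^1 = 0.364·(0.3)^1 = 0.364·0.3 = 0.1092 M/s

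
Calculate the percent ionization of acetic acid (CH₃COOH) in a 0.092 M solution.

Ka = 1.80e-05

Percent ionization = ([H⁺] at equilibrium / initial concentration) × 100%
Percent ionization = 1.39%

Let x = [H⁺]. Ka = x²/(C - x) ⇒ x² + (1.80e-05)x - (1.80e-05)(0.092) = 0. x = 1.2779e-03. Percent = (1.2779e-03/0.092) × 100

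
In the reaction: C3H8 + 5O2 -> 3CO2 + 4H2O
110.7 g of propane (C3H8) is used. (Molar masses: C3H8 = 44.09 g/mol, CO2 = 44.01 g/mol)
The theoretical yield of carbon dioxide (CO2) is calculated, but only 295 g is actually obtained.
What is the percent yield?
Moles of C3H8 = 110.7 g ÷ 44.09 g/mol = 2.51077 mol
Mole ratio: 3 mol CO2 / 1 mol C3H8
Moles of CO2 = 2.51077 × (3/1) = 7.53232 mol
Theoretical yield = 7.53232 mol × 44.01 g/mol = 331.5 g
Actual yield = 295 g
Percent yield = (295 / 331.5) × 100% = 89.0%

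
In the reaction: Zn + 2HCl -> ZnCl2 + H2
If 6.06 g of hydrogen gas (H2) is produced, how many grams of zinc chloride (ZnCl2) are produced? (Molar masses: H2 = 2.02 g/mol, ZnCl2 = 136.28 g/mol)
Moles of H2 = 6.06 g ÷ 2.02 g/mol = 3 mol
Mole ratio: 1 mol ZnCl2 / 1 mol H2
Moles of ZnCl2 = 3 × (1/1) = 3 mol
Mass of ZnCl2 = 3 mol × 136.28 g/mol = 408.8 g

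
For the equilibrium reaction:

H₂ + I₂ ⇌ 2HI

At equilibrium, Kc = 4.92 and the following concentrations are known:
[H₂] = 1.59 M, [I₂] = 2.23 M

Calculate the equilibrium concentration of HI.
[HI] = 4.1767 M

Kc = ([HI]^2) / ([H₂] × [I₂]) = 4.92
[HI]^2 = Kc · (reactant terms)/(other product terms) = 4.92 · 3.5457 / 1 = 17.445
[HI] = (17.445)^(1/2) = 4.1767 M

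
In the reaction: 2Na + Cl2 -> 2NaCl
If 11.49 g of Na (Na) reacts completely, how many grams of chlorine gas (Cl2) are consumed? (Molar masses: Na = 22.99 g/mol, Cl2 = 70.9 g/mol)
Moles of Na = 11.49 g ÷ 22.99 g/mol = 0.499783 mol
Mole ratio: 1 mol Cl2 / 2 mol Na
Moles of Cl2 = 0.499783 × (1/2) = 0.249891 mol
Mass of Cl2 = 0.249891 mol × 70.9 g/mol = 17.72 g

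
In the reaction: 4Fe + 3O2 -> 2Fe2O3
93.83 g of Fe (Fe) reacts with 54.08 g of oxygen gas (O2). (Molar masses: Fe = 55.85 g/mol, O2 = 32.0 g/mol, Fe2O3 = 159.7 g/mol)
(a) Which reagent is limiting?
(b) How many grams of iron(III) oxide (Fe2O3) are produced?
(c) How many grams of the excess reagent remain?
(a) Fe, (b) 134.2 g, (c) 13.76 g

Moles of Fe = 93.83 g ÷ 55.85 g/mol = 1.68004 mol
Moles of O2 = 54.08 g ÷ 32.0 g/mol = 1.69 mol
Moles ÷ coefficient: Fe: 1.68004/4 = 0.42, O2: 1.69/3 = 0.5633
(a) Fe has the smaller value, so Fe is the limiting reagent.
(b) Moles of Fe2O3 = 1.68004 mol Fe × (2/4) = 0.840018 mol; mass = 0.840018 mol × 159.7 g/mol = 134.2 g
(c) O2 consumed = 1.68004 × (3/4) = 1.26003 mol; remaining = 1.69 − 1.26003 = 0.429973 mol; mass = 0.429973 mol × 32.0 g/mol = 13.76 g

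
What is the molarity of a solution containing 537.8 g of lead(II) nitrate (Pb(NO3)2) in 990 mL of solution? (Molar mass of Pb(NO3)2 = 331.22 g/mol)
Moles of Pb(NO3)2 = 537.8 g ÷ 331.22 g/mol = 1.62369 mol
Volume = 990 mL = 0.99 L
Molarity = 1.62369 mol ÷ 0.99 L = 1.64 M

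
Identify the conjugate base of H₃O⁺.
Conjugate base: H₂O

Conjugate acid-base pairs differ by one H⁺. Ka × Kb = Kw for a conjugate pair.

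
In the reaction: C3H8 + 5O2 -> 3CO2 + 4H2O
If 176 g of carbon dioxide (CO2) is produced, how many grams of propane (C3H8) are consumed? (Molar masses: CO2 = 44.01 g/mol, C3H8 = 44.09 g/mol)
Moles of CO2 = 176 g ÷ 44.01 g/mol = 3.99909 mol
Mole ratio: 1 mol C3H8 / 3 mol CO2
Moles of C3H8 = 3.99909 × (1/3) = 1.33303 mol
Mass of C3H8 = 1.33303 mol × 44.09 g/mol = 58.77 g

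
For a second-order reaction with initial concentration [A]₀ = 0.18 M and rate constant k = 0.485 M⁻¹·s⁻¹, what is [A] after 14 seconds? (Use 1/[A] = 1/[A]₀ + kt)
0.0810 M

1/[A] = 1/[A]₀ + k·t = 1/0.18 + (0.485)·(14) = 5.5556 + 6.7900 = 12.3456
[A] = 1/12.3456 = 0.0810 M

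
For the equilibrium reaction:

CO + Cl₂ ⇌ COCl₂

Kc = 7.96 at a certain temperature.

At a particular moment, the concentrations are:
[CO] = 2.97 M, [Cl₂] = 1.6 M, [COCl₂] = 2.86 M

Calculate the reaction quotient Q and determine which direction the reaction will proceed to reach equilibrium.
Q = 0.602, Q < K, reaction proceeds forward (toward products)

Q = ([COCl₂]) / ([CO] × [Cl₂])
  = ((2.86)) / ((2.97)·(1.6)) = 2.86/4.752 = 0.6019
Since Q = 0.6019 < Kc = 7.96, the reaction proceeds forward (toward products) to reach equilibrium.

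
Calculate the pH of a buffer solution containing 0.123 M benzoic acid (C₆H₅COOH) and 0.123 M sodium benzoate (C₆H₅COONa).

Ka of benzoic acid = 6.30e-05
pH = 4.20

pKa = -log(6.30e-05) = 4.20. pH = pKa + log([A⁻]/[HA]) = 4.20 + log(0.123/0.123)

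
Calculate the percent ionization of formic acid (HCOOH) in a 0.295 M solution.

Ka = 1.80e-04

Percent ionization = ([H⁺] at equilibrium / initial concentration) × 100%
Percent ionization = 2.44%

Let x = [H⁺]. Ka = x²/(C - x) ⇒ x² + (1.80e-04)x - (1.80e-04)(0.295) = 0. x = 7.1975e-03. Percent = (7.1975e-03/0.295) × 100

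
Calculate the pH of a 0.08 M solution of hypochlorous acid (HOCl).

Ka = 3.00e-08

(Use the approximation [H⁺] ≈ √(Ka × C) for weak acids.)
pH = 4.31

[H⁺] = √(Ka × C) = √(3.00e-08 × 0.08) = 4.8990e-05. pH = -log(4.8990e-05)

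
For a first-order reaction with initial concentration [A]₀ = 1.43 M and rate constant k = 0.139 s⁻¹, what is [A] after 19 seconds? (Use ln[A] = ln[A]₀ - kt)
0.1019 M

ln[A] = ln[A]₀ - k·t = ln(1.43) - (0.139)·(19) = 0.3577 - 2.6410 = -2.2833
[A] = e^(-2.2833) = 0.1019 M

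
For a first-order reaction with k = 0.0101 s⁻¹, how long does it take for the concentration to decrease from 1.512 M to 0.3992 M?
131.85 s

From ln[A] = ln[A]₀ - k·t: t = ln([A]₀/[A])/k = ln(1.512/0.3992)/0.0101 = ln(3.7876)/0.0101 = 1.3317/0.0101 = 131.85 s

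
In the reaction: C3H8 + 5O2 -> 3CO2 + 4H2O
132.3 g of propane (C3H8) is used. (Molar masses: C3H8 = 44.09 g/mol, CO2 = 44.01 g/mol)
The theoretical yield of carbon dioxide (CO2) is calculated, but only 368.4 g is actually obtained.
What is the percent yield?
Moles of C3H8 = 132.3 g ÷ 44.09 g/mol = 3.00068 mol
Mole ratio: 3 mol CO2 / 1 mol C3H8
Moles of CO2 = 3.00068 × (3/1) = 9.00204 mol
Theoretical yield = 9.00204 mol × 44.01 g/mol = 396.18 g
Actual yield = 368.4 g
Percent yield = (368.4 / 396.18) × 100% = 93.0%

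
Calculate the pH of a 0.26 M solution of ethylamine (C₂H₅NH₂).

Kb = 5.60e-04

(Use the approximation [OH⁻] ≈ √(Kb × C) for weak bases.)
pH = 12.08

[OH⁻] = √(Kb × C) = √(5.60e-04 × 0.26) = 1.2066e-02. pOH = 1.92, pH = 14 - pOH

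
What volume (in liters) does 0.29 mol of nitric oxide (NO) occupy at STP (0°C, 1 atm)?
At STP, 1 mol of gas occupies 22.4 L
Volume = 0.29 mol × 22.4 L/mol = 6.50 L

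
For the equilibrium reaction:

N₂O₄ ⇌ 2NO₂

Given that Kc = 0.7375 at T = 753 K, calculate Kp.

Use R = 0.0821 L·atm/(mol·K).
K_p = 45.5932

Δn = (moles gaseous products) − (moles gaseous reactants) = 1
T = 753 K; RT = 0.0821 × 753 = 61.8213
Kp = Kc·(RT)^Δn = 0.7375 × (61.8213)^1 = 0.7375 × 61.8213 = 45.5932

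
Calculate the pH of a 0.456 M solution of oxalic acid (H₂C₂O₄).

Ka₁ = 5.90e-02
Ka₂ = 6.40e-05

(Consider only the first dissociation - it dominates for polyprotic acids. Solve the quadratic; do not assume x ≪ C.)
pH = 0.86

x² + Ka₁·x − Ka₁·C = 0 with Ka₁ = 5.90e-02, C = 0.456.
x = (−Ka₁ + √(Ka₁² + 4·Ka₁·C))/2 = 1.3716e-01 M, so pH = 0.86.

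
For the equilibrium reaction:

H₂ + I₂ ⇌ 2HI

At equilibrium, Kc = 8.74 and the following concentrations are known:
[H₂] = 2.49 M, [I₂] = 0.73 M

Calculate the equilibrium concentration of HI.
[HI] = 3.9858 M

Kc = ([HI]^2) / ([H₂] × [I₂]) = 8.74
[HI]^2 = Kc · (reactant terms)/(other product terms) = 8.74 · 1.8177 / 1 = 15.887
[HI] = (15.887)^(1/2) = 3.9858 M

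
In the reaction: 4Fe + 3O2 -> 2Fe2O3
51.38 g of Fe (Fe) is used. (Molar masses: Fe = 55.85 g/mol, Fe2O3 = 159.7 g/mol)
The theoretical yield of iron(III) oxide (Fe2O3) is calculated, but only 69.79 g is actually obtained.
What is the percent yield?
Moles of Fe = 51.38 g ÷ 55.85 g/mol = 0.919964 mol
Mole ratio: 2 mol Fe2O3 / 4 mol Fe
Moles of Fe2O3 = 0.919964 × (2/4) = 0.459982 mol
Theoretical yield = 0.459982 mol × 159.7 g/mol = 73.459 g
Actual yield = 69.79 g
Percent yield = (69.79 / 73.459) × 100% = 95.0%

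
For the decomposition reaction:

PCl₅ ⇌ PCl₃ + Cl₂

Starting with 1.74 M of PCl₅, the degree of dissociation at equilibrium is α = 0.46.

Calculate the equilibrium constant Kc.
K_c = 0.6818

x = α·[A]₀ = 0.46 × 1.74 = 0.8004 M dissociated.
At eq: [PCl₅] = 1.74 − 0.8004 = 0.9396 M; [PCl₃] = [Cl₂] = x = 0.8004 M.
Kc = [PCl₃][Cl₂]/[PCl₅] = (0.8004)²/0.9396 = 0.6818.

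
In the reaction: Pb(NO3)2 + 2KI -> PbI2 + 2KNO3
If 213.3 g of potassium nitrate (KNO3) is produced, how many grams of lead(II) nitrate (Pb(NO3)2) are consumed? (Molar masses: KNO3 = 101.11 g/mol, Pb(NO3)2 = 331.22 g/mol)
Moles of KNO3 = 213.3 g ÷ 101.11 g/mol = 2.10958 mol
Mole ratio: 1 mol Pb(NO3)2 / 2 mol KNO3
Moles of Pb(NO3)2 = 2.10958 × (1/2) = 1.05479 mol
Mass of Pb(NO3)2 = 1.05479 mol × 331.22 g/mol = 349.4 g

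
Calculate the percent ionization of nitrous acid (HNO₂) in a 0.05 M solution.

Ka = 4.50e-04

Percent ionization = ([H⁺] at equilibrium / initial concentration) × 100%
Percent ionization = 9.05%

Let x = [H⁺]. Ka = x²/(C - x) ⇒ x² + (4.50e-04)x - (4.50e-04)(0.05) = 0. x = 4.5237e-03. Percent = (4.5237e-03/0.05) × 100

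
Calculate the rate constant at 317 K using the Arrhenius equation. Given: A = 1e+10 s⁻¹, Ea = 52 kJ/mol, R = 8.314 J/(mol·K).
2.70e+01 s⁻¹

k = A·exp(-Ea/(R·T)) = 1e+10·exp(-52000/(8.314·317)) = 1e+10·exp(-19.7303) = 1e+10·2.6992e-09 = 2.70e+01 s⁻¹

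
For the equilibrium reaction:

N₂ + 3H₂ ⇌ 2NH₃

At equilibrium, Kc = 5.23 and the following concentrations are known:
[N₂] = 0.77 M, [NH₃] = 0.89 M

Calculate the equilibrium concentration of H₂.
[H₂] = 0.5816 M

Kc = ([NH₃]^2) / ([N₂] × [H₂]^3) = 5.23
[H₂]^3 = (product terms)/(Kc · other reactant terms) = 0.7921 / (5.23 · 0.77) = 0.19669
[H₂] = (0.19669)^(1/3) = 0.5816 M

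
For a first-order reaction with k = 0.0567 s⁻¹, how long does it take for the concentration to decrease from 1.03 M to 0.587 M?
9.92 s

From ln[A] = ln[A]₀ - k·t: t = ln([A]₀/[A])/k = ln(1.03/0.587)/0.0567 = ln(1.7547)/0.0567 = 0.5623/0.0567 = 9.92 s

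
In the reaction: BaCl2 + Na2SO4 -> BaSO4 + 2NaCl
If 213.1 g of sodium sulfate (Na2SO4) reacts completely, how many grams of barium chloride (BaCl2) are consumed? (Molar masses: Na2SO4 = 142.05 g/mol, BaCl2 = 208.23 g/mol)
Moles of Na2SO4 = 213.1 g ÷ 142.05 g/mol = 1.50018 mol
Mole ratio: 1 mol BaCl2 / 1 mol Na2SO4
Moles of BaCl2 = 1.50018 × (1/1) = 1.50018 mol
Mass of BaCl2 = 1.50018 mol × 208.23 g/mol = 312.4 g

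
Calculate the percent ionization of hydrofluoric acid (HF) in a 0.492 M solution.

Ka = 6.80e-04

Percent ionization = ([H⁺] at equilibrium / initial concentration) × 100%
Percent ionization = 3.65%

Let x = [H⁺]. Ka = x²/(C - x) ⇒ x² + (6.80e-04)x - (6.80e-04)(0.492) = 0. x = 1.7954e-02. Percent = (1.7954e-02/0.492) × 100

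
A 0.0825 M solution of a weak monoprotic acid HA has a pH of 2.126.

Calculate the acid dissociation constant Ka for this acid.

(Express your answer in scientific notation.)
K_a = 7.46e-04

[H⁺] = 10^(−pH) = 10^(−2.126) = 7.482e-03 M. For HA ⇌ H⁺ + A⁻, Ka = x²/(C − x) = (7.482e-03)²/(0.0825 − 7.482e-03) = 7.46e-04.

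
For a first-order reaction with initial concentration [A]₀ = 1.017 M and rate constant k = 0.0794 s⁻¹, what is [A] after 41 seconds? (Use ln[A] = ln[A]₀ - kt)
0.0392 M

ln[A] = ln[A]₀ - k·t = ln(1.017) - (0.0794)·(41) = 0.0169 - 3.2554 = -3.2385
[A] = e^(-3.2385) = 0.0392 M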